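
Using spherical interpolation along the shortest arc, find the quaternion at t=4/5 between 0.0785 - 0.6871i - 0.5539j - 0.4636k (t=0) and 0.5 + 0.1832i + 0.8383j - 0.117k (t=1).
-0.4104 - 0.3225i - 0.8529j - 0.011k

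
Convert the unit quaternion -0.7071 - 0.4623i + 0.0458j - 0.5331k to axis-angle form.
axis = (-0.6538, 0.0648, -0.7539), θ = 3π/2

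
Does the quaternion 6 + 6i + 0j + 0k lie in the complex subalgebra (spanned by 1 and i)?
Yes. The quaternion 6 + 6i has j- and k-coefficients y = z = 0, so it lies in the complex subalgebra spanned by 1 and i.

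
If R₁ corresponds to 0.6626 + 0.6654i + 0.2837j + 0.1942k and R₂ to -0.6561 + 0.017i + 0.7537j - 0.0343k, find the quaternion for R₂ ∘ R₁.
-0.6532 - 0.2692i + 0.2871j - 0.6468k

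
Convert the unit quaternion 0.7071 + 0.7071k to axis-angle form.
axis = (0, 0, 1), θ = π/2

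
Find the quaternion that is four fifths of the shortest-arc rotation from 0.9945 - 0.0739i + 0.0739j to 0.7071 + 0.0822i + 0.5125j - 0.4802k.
0.8032 + 0.0519i + 0.4405j - 0.3976k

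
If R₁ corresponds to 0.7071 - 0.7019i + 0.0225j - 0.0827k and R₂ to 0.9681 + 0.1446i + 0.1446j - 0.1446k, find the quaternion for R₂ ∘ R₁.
0.7708 - 0.586i + 0.2375j - 0.0776k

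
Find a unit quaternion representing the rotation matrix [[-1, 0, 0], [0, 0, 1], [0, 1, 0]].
0.7071j + 0.7071k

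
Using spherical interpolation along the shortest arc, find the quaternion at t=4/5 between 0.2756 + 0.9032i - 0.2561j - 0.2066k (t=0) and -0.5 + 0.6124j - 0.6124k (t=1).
0.5342 + 0.2535i - 0.6315j + 0.5016k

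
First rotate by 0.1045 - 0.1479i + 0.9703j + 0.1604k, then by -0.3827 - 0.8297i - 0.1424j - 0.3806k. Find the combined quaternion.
0.0365 + 0.3164i - 0.1968j - 0.9273k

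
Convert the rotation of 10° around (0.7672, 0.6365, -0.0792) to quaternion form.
0.9962 + 0.0669i + 0.0555j - 0.0069k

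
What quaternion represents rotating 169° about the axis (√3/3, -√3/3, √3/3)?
0.0958 + 0.5747i - 0.5747j + 0.5747k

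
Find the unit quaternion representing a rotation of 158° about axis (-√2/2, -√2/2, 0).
0.1908 - 0.6941i - 0.6941j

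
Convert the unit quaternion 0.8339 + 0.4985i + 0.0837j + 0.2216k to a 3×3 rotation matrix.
[[0.8878, -0.2861, 0.3605], [0.453, 0.4048, -0.7943], [0.0813, 0.8685, 0.489]]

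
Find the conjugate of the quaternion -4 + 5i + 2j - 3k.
-4 - 5i - 2j + 3k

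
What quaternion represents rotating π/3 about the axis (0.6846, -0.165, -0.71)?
0.866 + 0.3423i - 0.0825j - 0.355k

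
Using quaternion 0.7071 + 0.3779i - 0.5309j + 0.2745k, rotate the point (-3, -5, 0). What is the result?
(3.09, -2.779, -4.09)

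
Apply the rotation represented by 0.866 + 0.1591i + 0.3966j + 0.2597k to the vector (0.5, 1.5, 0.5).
(0.175, 1.475, 0.738)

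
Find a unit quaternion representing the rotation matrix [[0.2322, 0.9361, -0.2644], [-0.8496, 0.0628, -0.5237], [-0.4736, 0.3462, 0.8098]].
0.7254 + 0.2998i + 0.0721j - 0.6154k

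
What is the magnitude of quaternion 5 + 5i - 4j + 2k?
√70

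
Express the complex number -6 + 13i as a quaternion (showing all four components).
-6 + 13i + 0j + 0k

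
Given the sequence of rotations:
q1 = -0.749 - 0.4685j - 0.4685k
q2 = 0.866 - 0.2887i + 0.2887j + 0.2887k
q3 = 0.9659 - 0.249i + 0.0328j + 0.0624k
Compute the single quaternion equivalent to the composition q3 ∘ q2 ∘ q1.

q2 · q1 = -0.3781 + 0.2162i - 0.7572j - 0.4867k
q3 · q2 · q1 = -0.2562 + 0.3343i - 0.8515j - 0.3122k
-0.2562 + 0.3343i - 0.8515j - 0.3122k


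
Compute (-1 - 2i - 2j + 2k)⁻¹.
-0.0769 + 0.1538i + 0.1538j - 0.1538k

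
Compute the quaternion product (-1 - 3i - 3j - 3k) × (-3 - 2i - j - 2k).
-12 + 14i + 10j + 8k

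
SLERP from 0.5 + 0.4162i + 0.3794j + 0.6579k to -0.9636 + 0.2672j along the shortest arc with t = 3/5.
0.9238 + 0.2047i - 0.0014j + 0.3236k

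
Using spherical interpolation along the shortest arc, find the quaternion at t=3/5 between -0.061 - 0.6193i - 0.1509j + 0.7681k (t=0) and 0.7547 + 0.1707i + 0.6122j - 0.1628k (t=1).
-0.5629 - 0.4265i - 0.5067j + 0.4944k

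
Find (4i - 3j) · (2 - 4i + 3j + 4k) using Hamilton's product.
25 - 4i - 22j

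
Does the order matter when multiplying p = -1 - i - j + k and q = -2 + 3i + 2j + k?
Yes: pq = 6 - 4i + 4j - 2k ≠ 6 + 2i - 4j - 4k = qp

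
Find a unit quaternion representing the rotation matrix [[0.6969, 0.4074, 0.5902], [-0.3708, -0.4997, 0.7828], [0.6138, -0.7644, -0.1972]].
-0.5 + 0.7736i + 0.0118j + 0.3891k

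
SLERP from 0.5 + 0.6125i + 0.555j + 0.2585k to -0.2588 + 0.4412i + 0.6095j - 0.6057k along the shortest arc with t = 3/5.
0.0664 + 0.6247i + 0.7163j - 0.3038k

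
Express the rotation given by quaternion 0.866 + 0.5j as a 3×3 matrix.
[[0.5, 0, 0.866], [0, 1, 0], [-0.866, 0, 0.5]]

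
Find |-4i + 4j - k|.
√33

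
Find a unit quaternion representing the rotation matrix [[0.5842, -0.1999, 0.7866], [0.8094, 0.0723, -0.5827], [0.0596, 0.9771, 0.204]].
0.682 + 0.5718i + 0.2665j + 0.37k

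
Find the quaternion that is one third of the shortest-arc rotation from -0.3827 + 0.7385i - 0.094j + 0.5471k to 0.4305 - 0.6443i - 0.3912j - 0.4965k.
-0.4104 + 0.7273i + 0.0713j + 0.5455k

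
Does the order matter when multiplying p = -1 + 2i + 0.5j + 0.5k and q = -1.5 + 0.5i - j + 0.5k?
Yes: pq = 0.75 - 2.75i - 0.5j - 3.5k ≠ 0.75 - 4.25i + j + k = qp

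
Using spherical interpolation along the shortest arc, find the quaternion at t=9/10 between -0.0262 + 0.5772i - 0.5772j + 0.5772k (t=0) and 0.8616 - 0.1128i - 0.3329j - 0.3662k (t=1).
-0.8427 + 0.1945i + 0.2395j + 0.4412k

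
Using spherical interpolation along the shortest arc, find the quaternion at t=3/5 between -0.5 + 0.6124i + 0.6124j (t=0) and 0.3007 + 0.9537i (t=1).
-0.0327 + 0.955i + 0.2949j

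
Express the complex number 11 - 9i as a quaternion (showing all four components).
11 - 9i + 0j + 0k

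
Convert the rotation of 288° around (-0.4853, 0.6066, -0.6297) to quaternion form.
-0.809 - 0.2853i + 0.3566j - 0.3701k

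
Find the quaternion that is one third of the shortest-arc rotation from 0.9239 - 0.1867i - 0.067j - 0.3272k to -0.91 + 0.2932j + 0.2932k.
0.9283 - 0.1255i - 0.1441j - 0.3189k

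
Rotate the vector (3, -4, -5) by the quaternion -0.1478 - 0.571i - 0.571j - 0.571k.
(-6.95, 1.263, -0.313)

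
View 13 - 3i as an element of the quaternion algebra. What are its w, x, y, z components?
13 - 3i + 0j + 0k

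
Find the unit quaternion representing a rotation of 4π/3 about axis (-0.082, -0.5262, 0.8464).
-0.5 - 0.071i - 0.4557j + 0.733k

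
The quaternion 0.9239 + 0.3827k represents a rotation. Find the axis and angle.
axis = (0, 0, 1), θ = π/4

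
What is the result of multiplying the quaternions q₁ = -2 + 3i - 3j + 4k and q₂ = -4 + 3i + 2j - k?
9 - 23i + 23j + k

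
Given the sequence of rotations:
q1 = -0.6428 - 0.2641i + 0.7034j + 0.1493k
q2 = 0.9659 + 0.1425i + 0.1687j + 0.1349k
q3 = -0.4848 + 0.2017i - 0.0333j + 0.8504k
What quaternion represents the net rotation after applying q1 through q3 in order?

q2 · q1 = -0.7221 - 0.4164i + 0.5141j + 0.2023k
q3 · q2 · q1 = 0.2791 - 0.3877i - 0.6201j - 0.6223k
0.2791 - 0.3877i - 0.6201j - 0.6223k


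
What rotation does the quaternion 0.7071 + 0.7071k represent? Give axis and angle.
axis = (0, 0, 1), θ = π/2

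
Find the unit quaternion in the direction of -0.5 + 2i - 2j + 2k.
-0.1429 + 0.5714i - 0.5714j + 0.5714k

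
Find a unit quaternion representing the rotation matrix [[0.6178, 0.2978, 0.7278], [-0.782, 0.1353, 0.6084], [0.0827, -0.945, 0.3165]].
0.7193 - 0.5399i + 0.2242j - 0.3753k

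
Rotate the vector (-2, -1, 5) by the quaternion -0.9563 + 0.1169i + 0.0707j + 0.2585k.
(-2.598, 1.417, 4.609)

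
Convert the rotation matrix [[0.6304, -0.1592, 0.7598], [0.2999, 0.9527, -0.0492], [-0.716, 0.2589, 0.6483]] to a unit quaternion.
0.8988 + 0.0857i + 0.4105j + 0.1277k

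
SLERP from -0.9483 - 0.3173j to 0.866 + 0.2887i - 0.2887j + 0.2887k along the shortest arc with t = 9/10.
-0.8984 - 0.2647i + 0.2298j - 0.2647k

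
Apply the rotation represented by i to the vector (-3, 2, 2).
(-3, -2, -2)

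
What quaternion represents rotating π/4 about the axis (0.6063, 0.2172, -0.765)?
0.9239 + 0.232i + 0.0831j - 0.2928k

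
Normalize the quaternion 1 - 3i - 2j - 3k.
0.2085 - 0.6255i - 0.417j - 0.6255k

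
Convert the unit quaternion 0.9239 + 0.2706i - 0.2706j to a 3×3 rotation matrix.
[[0.8536, -0.1464, -0.5], [-0.1464, 0.8536, -0.5], [0.5, 0.5, 0.7071]]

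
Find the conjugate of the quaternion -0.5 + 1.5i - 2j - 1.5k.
-0.5 - 1.5i + 2j + 1.5k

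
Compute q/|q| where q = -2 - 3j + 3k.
-0.4264 - 0.6396j + 0.6396k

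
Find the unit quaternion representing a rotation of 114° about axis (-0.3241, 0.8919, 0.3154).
0.5446 - 0.2718i + 0.748j + 0.2645k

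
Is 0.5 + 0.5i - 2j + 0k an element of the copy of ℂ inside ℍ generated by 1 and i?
No. The quaternion 0.5 + 0.5i - 2j has j-coefficient y = -2 and k-coefficient z = 0, not both zero, so it does not lie in the complex subalgebra spanned by 1 and i.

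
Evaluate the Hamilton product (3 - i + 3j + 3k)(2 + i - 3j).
16 + 10i + 6k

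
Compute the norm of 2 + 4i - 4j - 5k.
√61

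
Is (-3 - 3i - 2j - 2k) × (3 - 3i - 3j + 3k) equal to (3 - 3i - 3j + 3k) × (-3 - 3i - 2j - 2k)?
No: pq = -18 - 12i + 18j - 12k ≠ -18 + 12i - 12j - 18k = qp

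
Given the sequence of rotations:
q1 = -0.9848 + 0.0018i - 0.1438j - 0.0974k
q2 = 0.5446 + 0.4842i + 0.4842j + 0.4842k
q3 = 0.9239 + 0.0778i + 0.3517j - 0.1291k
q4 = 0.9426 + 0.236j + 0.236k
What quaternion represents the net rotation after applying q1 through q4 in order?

q2 · q1 = -0.4204 - 0.4534i - 0.5071j - 0.6004k
q3 · q2 · q1 = -0.2523 - 0.7282i - 0.5111j - 0.3804k
q4 · q3 · q2 · q1 = -0.0274 - 0.6556i - 0.7132j - 0.2463k
-0.0274 - 0.6556i - 0.7132j - 0.2463k


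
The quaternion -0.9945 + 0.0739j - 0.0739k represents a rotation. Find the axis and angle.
axis = (0, √2/2, -√2/2), θ = 348°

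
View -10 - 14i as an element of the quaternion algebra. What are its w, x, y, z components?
-10 - 14i + 0j + 0k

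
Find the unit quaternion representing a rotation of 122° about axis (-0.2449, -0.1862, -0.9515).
0.4848 - 0.2142i - 0.1629j - 0.8322k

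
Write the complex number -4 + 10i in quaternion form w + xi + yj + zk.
-4 + 10i + 0j + 0k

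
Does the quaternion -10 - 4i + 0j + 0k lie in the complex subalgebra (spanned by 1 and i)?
Yes. The quaternion -10 - 4i has j- and k-coefficients y = z = 0, so it lies in the complex subalgebra spanned by 1 and i.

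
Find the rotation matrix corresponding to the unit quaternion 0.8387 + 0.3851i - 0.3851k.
[[0.7034, 0.646, -0.2966], [-0.646, 0.4068, -0.646], [-0.2966, 0.646, 0.7034]]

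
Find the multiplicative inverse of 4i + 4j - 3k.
-0.0976i - 0.0976j + 0.0732k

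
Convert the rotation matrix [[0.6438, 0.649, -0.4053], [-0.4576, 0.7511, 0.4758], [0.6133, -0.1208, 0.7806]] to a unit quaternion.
0.891 - 0.1674i - 0.2858j - 0.3105k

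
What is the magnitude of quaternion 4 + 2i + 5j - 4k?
√61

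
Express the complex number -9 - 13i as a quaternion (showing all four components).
-9 - 13i + 0j + 0k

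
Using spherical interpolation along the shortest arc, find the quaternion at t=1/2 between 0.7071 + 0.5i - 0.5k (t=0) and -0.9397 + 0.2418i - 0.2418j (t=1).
0.9373 + 0.147i + 0.1376j - 0.2846k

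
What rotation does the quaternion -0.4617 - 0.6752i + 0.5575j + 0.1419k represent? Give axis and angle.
axis = (-0.7612, 0.6285, 0.16), θ = 235°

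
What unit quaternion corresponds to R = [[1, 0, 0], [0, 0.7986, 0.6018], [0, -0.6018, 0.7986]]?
0.9483 - 0.3173i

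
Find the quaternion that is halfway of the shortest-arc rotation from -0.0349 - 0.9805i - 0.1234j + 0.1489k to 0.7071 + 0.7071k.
0.4572 - 0.667i - 0.0839j + 0.5823k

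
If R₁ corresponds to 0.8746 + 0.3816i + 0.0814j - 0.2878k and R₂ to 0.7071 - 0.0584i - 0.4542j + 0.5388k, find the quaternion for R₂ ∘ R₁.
0.8328 + 0.3056i - 0.1509j + 0.4363k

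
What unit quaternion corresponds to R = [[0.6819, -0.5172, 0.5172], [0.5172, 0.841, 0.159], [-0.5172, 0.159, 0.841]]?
0.917 + 0.282j + 0.282k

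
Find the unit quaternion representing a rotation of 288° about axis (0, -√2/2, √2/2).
-0.809 - 0.4156j + 0.4156k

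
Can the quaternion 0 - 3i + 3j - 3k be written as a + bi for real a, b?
No. The quaternion -3i + 3j - 3k has j-coefficient y = 3 and k-coefficient z = -3, not both zero, so it does not lie in the complex subalgebra spanned by 1 and i.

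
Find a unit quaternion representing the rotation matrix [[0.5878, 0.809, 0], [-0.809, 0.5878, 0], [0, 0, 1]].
0.891 - 0.454k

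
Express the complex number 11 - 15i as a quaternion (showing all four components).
11 - 15i + 0j + 0k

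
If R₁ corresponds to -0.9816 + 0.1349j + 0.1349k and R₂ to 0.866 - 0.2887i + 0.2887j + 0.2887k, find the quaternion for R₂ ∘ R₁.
-0.928 + 0.2834i - 0.1276j - 0.2055k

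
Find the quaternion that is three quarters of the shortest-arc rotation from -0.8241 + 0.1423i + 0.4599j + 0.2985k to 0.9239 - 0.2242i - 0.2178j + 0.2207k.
-0.9294 + 0.2103i + 0.2893j - 0.091k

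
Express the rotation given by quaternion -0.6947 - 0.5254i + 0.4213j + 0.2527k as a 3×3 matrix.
[[0.5173, -0.0916, -0.8509], [-0.7938, 0.3202, -0.5171], [0.3198, 0.9429, 0.0929]]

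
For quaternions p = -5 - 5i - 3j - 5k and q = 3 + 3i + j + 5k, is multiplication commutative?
No: pq = 28 - 40i - 4j - 36k ≠ 28 - 20i - 24j - 44k = qp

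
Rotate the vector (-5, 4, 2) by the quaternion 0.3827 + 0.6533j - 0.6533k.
(6.536, 1.379, -0.621)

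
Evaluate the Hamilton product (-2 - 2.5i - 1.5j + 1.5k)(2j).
3 - 3i - 4j - 5k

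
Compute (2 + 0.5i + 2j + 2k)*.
2 - 0.5i - 2j - 2k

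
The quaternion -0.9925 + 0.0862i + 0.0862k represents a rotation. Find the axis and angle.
axis = (√2/2, 0, √2/2), θ = 346°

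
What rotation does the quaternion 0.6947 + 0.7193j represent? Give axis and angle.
axis = (0, 1, 0), θ = 92°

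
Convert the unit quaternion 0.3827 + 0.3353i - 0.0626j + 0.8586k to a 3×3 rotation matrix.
[[-0.4822, -0.6992, 0.5279], [0.6152, -0.6992, -0.3641], [0.6237, 0.1491, 0.7673]]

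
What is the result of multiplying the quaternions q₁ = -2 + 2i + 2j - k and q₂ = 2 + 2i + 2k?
-6 + 4i - 2j - 10k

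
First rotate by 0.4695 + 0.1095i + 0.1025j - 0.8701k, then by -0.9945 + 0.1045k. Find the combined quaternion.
-0.376 - 0.1196i - 0.0905j + 0.9144k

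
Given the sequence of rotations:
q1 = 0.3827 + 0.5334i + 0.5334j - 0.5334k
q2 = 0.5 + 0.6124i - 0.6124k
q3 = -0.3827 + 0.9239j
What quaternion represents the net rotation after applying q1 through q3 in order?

q2 · q1 = -0.462 + 0.8277i + 0.2667j - 0.1744k
q3 · q2 · q1 = -0.0696 - 0.4779i - 0.5289j - 0.698k
-0.0696 - 0.4779i - 0.5289j - 0.698k


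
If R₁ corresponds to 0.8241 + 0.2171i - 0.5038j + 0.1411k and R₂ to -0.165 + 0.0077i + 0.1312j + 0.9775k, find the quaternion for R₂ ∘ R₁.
-0.2095 + 0.4815i + 0.4024j + 0.7499k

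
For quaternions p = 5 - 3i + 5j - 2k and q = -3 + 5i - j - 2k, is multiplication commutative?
No: pq = 1 + 22i - 36j - 26k ≠ 1 + 46i - 4j + 18k = qp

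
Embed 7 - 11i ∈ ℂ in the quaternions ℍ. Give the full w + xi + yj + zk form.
7 - 11i + 0j + 0k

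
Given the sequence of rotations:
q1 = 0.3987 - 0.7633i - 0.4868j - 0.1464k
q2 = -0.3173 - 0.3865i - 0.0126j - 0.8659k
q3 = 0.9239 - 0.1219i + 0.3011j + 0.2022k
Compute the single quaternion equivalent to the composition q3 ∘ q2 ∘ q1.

q2 · q1 = -0.5544 - 0.3316i + 0.7538j - 0.1203k
q3 · q2 · q1 = -0.7553 - 0.4274i + 0.4478j - 0.2153k
-0.7553 - 0.4274i + 0.4478j - 0.2153k


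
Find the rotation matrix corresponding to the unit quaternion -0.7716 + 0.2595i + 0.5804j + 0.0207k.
[[0.3254, 0.3332, -0.8849], [0.2693, 0.8645, 0.4245], [0.9064, -0.3764, 0.1916]]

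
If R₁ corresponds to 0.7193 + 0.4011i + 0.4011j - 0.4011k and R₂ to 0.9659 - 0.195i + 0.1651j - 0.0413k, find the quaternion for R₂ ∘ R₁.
0.6902 + 0.1975i + 0.4114j - 0.5616k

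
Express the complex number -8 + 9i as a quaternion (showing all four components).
-8 + 9i + 0j + 0k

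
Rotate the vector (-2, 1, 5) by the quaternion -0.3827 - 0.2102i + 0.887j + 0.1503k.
(-2.731, 2.371, -4.113)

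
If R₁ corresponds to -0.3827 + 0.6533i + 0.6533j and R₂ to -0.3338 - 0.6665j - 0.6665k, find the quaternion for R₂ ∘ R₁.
0.5632 + 0.2174i - 0.3984j + 0.6905k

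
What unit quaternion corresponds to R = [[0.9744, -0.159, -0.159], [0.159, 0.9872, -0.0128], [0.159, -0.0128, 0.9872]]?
0.9936 - 0.08j + 0.08k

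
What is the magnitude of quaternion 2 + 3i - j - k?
√15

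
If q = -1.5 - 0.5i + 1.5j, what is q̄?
-1.5 + 0.5i - 1.5j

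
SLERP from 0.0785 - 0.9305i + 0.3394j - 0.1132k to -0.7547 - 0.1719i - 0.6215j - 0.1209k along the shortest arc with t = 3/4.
0.7061 - 0.1824i + 0.6809j + 0.0676k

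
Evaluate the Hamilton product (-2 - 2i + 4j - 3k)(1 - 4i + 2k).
-4 + 14i + 20j + 9k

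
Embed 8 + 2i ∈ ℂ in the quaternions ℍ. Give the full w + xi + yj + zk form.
8 + 2i + 0j + 0k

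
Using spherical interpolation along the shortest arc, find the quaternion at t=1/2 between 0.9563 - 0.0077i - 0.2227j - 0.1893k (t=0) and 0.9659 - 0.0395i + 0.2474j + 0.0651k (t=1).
0.9975 - 0.0245i + 0.0128j - 0.0645k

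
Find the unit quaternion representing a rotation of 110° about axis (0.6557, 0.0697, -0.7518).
0.5736 + 0.5371i + 0.0571j - 0.6158k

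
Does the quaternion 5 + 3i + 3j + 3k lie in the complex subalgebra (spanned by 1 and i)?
No. The quaternion 5 + 3i + 3j + 3k has j-coefficient y = 3 and k-coefficient z = 3, not both zero, so it does not lie in the complex subalgebra spanned by 1 and i.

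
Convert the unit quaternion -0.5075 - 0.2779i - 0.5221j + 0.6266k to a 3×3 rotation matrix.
[[-0.3304, 0.9262, 0.1817], [-0.3458, 0.0603, -0.9364], [-0.8782, -0.3722, 0.3004]]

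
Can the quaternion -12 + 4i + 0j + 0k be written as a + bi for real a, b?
Yes. The quaternion -12 + 4i has j- and k-coefficients y = z = 0, so it lies in the complex subalgebra spanned by 1 and i.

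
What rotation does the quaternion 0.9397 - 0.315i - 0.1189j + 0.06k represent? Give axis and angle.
axis = (-0.9211, -0.3477, 0.1754), θ = 40°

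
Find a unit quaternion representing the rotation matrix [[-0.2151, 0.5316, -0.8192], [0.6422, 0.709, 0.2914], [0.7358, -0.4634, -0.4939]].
-0.5 + 0.3774i + 0.7775j - 0.0553k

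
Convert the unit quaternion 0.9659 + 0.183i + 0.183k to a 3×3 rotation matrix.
[[0.933, -0.3535, 0.067], [0.3535, 0.866, -0.3535], [0.067, 0.3535, 0.933]]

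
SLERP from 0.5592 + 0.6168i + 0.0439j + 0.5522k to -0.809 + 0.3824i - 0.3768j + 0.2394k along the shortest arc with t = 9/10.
0.8706 - 0.2818i + 0.3736j - 0.152k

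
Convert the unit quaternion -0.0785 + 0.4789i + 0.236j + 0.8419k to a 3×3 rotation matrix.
[[-0.529, 0.3582, 0.7693], [0.0939, -0.8763, 0.4726], [0.8434, 0.3222, 0.4299]]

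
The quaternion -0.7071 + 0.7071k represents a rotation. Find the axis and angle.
axis = (0, 0, 1), θ = 3π/2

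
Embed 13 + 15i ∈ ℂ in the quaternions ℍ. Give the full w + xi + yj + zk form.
13 + 15i + 0j + 0k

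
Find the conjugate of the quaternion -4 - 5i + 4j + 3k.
-4 + 5i - 4j - 3k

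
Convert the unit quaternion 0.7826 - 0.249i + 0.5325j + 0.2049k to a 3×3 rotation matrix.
[[0.3489, -0.5859, 0.7314], [0.0555, 0.792, 0.608], [-0.9355, -0.1715, 0.3089]]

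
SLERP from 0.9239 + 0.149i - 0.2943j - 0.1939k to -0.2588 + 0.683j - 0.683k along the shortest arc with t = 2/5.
0.7965 + 0.1073i - 0.5581j + 0.2065k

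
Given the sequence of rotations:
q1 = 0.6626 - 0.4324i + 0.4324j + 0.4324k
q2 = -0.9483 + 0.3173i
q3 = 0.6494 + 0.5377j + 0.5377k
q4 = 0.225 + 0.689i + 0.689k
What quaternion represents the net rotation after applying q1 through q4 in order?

q2 · q1 = -0.4911 + 0.6203i - 0.5472j - 0.2728k
q3 · q2 · q1 = 0.122 + 0.5504i - 0.2859j - 0.7748k
q4 · q3 · q2 · q1 = 0.1821 + 0.4049i + 0.8487j - 0.2873k
0.1821 + 0.4049i + 0.8487j - 0.2873k


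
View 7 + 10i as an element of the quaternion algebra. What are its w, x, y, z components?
7 + 10i + 0j + 0k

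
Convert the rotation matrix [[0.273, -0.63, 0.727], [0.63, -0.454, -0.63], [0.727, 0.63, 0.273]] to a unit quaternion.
0.5225 + 0.6029i + 0.6029k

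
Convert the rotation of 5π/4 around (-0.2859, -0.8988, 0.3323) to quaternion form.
-0.3827 - 0.2641i - 0.8304j + 0.307k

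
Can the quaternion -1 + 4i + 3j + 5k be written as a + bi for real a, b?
No. The quaternion -1 + 4i + 3j + 5k has j-coefficient y = 3 and k-coefficient z = 5, not both zero, so it does not lie in the complex subalgebra spanned by 1 and i.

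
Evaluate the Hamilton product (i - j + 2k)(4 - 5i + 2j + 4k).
-1 - 4i - 18j + 5k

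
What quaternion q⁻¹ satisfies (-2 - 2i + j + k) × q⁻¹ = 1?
-0.2 + 0.2i - 0.1j - 0.1k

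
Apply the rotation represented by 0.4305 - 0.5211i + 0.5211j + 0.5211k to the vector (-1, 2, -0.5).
(-1.85, -0.574, 1.224)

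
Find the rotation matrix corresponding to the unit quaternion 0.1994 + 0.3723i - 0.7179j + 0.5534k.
[[-0.6433, -0.7552, 0.1258], [-0.3139, 0.1103, -0.943], [0.6984, -0.6461, -0.308]]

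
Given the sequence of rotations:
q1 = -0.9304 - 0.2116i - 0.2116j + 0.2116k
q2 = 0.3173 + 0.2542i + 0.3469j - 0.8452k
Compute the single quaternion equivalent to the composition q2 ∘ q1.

q2 · q1 = 0.0108 - 0.4091i - 0.2648j + 0.8731k
0.0108 - 0.4091i - 0.2648j + 0.8731k


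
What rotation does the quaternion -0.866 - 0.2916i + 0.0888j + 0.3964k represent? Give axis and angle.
axis = (-0.5831, 0.1776, 0.7927), θ = 5π/3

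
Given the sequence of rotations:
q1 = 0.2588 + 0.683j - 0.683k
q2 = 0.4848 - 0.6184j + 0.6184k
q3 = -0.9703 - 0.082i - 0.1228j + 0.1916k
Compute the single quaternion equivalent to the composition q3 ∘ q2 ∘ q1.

q2 · q1 = 0.9702 + 0.1711j - 0.1711k
q3 · q2 · q1 = -0.8876 - 0.0913i - 0.2992j + 0.3379k
-0.8876 - 0.0913i - 0.2992j + 0.3379k


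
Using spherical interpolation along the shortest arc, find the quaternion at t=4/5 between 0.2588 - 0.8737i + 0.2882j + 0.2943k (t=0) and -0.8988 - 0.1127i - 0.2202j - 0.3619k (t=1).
0.8665 - 0.1289i + 0.2712j + 0.3987k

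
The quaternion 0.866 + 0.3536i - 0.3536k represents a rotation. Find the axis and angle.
axis = (√2/2, 0, -√2/2), θ = π/3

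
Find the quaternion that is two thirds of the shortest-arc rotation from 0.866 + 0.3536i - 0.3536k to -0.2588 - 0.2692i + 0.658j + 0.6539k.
0.5251 + 0.3343i - 0.4823j - 0.6163k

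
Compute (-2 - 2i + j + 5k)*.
-2 + 2i - j - 5k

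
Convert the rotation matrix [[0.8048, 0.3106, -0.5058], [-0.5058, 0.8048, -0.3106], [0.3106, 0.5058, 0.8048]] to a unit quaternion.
0.9239 + 0.2209i - 0.2209j - 0.2209k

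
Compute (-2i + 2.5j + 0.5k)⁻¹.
0.1905i - 0.2381j - 0.0476k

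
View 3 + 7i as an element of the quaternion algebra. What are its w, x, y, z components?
3 + 7i + 0j + 0k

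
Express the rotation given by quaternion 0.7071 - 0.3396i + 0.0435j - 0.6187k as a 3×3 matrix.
[[0.2306, 0.8454, 0.4817], [-0.9045, 0.0038, 0.4264], [0.3587, -0.5341, 0.7656]]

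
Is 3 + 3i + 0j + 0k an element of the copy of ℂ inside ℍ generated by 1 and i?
Yes. The quaternion 3 + 3i has j- and k-coefficients y = z = 0, so it lies in the complex subalgebra spanned by 1 and i.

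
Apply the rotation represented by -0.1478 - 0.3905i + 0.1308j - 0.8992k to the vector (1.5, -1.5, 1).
(0.239, 1.278, 1.952)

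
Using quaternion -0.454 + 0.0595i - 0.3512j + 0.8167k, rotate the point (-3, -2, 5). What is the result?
(2.423, 0.434, 5.652)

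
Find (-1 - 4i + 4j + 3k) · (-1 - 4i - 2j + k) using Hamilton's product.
-10 + 18i - 10j + 20k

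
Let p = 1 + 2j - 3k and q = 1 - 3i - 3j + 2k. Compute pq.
13 - 8i + 8j + 5k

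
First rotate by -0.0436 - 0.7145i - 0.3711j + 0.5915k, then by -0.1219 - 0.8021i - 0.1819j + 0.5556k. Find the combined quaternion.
-0.9639 + 0.2207i + 0.1306j + 0.0714k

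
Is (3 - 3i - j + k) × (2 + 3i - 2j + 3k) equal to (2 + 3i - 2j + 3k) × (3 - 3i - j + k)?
No: pq = 10 + 2i + 4j + 20k ≠ 10 + 4i - 20j + 2k = qp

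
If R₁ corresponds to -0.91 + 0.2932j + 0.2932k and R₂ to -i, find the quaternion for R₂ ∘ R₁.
0.91i + 0.2932j - 0.2932k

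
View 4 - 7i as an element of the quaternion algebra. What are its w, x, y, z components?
4 - 7i + 0j + 0k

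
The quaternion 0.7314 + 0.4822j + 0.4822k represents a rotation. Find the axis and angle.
axis = (0, √2/2, √2/2), θ = 86°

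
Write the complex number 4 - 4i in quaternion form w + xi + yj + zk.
4 - 4i + 0j + 0k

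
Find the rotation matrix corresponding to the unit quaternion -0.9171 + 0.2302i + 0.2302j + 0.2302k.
[[0.788, 0.5282, -0.3162], [-0.3162, 0.788, 0.5282], [0.5282, -0.3162, 0.788]]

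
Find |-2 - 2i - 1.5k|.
3.202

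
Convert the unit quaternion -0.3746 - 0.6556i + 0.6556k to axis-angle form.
axis = (-√2/2, 0, √2/2), θ = 224°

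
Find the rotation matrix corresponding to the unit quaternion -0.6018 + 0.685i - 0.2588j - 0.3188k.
[[0.6628, -0.7383, -0.1253], [0.0292, -0.1417, 0.9895], [-0.7482, -0.6595, -0.0724]]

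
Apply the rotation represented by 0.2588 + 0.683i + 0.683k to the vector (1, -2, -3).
(-2.025, 3.146, 0.025)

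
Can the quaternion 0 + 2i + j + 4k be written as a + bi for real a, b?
No. The quaternion 2i + j + 4k has j-coefficient y = 1 and k-coefficient z = 4, not both zero, so it does not lie in the complex subalgebra spanned by 1 and i.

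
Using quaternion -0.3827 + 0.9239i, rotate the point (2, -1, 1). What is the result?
(2, 1.414, 0)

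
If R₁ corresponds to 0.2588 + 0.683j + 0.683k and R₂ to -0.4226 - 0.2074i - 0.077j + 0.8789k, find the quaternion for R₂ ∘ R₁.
-0.6571 - 0.7066i - 0.1669j - 0.2028k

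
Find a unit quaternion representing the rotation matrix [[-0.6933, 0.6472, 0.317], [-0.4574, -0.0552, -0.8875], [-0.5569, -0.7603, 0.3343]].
-0.3827 - 0.0831i - 0.5709j + 0.7216k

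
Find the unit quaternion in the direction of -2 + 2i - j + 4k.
-0.4 + 0.4i - 0.2j + 0.8k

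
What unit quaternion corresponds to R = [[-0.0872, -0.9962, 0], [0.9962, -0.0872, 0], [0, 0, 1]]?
0.6756 + 0.7373k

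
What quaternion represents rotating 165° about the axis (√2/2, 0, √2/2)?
0.1305 + 0.7011i + 0.7011k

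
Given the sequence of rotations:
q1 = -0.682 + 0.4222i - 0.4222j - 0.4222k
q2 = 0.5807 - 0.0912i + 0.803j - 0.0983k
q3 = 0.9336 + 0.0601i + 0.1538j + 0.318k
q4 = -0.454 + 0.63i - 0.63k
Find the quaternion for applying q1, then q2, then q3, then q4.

q2 · q1 = -0.06 - 0.0732i - 0.8728j - 0.4787k
q3 · q2 · q1 = 0.2348 + 0.132i - 0.8186j - 0.5072k
q4 · q3 · q2 · q1 = -0.5093 - 0.4277i + 0.608j - 0.4334k
-0.5093 - 0.4277i + 0.608j - 0.4334k


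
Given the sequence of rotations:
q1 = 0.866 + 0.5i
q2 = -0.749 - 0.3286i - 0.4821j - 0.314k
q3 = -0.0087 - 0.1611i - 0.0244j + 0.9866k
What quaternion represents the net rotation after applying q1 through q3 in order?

q2 · q1 = -0.4843 - 0.6591i - 0.5745j - 0.0309k
q3 · q2 · q1 = -0.0855 + 0.6513i - 0.6384j - 0.4011k
-0.0855 + 0.6513i - 0.6384j - 0.4011k


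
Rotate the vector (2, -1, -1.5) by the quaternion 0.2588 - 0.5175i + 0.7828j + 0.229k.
(0.016, -2.682, -0.233)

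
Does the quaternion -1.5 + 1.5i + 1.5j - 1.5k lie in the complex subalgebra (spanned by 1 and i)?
No. The quaternion -1.5 + 1.5i + 1.5j - 1.5k has j-coefficient y = 1.5 and k-coefficient z = -1.5, not both zero, so it does not lie in the complex subalgebra spanned by 1 and i.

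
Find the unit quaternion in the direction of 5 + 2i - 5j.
0.6804 + 0.2722i - 0.6804j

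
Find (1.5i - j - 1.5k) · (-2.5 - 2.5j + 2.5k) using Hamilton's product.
1.25 - 10i - 1.25j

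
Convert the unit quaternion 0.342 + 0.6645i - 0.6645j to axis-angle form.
axis = (√2/2, -√2/2, 0), θ = 140°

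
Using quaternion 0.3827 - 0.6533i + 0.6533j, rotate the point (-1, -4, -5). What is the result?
(0.768, -2.232, 6.036)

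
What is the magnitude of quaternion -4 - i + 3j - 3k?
√35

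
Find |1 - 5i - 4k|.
√42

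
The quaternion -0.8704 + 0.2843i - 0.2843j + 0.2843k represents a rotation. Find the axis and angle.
axis = (√3/3, -√3/3, √3/3), θ = 301°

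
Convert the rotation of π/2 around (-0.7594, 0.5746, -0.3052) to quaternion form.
0.7071 - 0.537i + 0.4063j - 0.2158k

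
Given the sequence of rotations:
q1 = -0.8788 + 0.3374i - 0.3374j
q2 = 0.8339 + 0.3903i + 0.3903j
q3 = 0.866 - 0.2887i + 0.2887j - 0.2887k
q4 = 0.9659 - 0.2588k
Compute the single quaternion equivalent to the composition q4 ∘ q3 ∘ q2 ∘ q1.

q2 · q1 = -0.7328 - 0.0616i - 0.6244j - 0.2634k
q3 · q2 · q1 = -0.5482 - 0.0981i - 0.8105j + 0.1815k
q4 · q3 · q2 · q1 = -0.4825 - 0.3045i - 0.7575j + 0.3172k
-0.4825 - 0.3045i - 0.7575j + 0.3172k


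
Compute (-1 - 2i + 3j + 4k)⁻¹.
-0.0333 + 0.0667i - 0.1j - 0.1333k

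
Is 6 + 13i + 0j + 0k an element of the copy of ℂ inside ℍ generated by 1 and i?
Yes. The quaternion 6 + 13i has j- and k-coefficients y = z = 0, so it lies in the complex subalgebra spanned by 1 and i.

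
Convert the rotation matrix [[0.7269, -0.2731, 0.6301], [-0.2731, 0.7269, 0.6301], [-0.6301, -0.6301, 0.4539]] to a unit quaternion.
0.8526 - 0.3695i + 0.3695j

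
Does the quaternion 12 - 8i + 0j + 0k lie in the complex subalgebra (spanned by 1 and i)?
Yes. The quaternion 12 - 8i has j- and k-coefficients y = z = 0, so it lies in the complex subalgebra spanned by 1 and i.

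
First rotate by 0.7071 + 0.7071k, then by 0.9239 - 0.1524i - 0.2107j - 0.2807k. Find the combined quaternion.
0.8518 - 0.2567i - 0.0412j + 0.4548k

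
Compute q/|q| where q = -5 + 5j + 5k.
-0.5774 + 0.5774j + 0.5774k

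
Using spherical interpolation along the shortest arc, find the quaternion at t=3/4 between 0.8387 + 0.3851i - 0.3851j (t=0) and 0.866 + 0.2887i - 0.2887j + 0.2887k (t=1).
0.8676 + 0.316i - 0.316j + 0.2182k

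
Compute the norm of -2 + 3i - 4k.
√29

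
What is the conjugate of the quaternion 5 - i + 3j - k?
5 + i - 3j + k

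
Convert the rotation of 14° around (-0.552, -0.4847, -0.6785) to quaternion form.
0.9925 - 0.0673i - 0.0591j - 0.0827k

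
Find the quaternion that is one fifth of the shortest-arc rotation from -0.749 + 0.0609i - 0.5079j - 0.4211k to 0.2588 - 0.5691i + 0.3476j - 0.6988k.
-0.7682 + 0.2212i - 0.5708j - 0.1874k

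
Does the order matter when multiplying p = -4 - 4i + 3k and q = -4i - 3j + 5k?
Yes: pq = -31 + 25i + 20j - 8k ≠ -31 + 7i + 4j - 32k = qp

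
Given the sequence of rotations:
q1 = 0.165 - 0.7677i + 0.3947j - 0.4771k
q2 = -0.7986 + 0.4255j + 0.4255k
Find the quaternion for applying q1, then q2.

q2 · q1 = -0.0967 + 0.2421i - 0.5717j + 0.7779k
-0.0967 + 0.2421i - 0.5717j + 0.7779k


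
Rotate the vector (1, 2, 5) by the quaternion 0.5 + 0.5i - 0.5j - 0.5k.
(-5, -1, 2)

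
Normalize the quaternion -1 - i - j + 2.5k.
-0.3288 - 0.3288i - 0.3288j + 0.822k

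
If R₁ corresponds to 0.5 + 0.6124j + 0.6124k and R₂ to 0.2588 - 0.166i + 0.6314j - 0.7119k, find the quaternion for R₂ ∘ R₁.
0.1787 + 0.7396i + 0.5758j - 0.2991k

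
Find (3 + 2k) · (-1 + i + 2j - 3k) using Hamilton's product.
3 - i + 8j - 11k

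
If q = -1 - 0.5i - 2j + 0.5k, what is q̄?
-1 + 0.5i + 2j - 0.5k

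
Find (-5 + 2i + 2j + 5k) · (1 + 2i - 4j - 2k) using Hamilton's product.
9 + 8i + 36j + 3k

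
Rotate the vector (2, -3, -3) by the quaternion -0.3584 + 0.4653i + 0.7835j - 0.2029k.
(-0.12, 0.248, 4.682)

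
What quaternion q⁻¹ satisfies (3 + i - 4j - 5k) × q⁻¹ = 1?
0.0588 - 0.0196i + 0.0784j + 0.098k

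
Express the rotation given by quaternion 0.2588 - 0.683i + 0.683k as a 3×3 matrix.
[[0.067, -0.3535, -0.933], [0.3535, -0.866, 0.3535], [-0.933, -0.3535, 0.067]]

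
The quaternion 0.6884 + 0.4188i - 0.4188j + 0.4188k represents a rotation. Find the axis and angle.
axis = (√3/3, -√3/3, √3/3), θ = 93°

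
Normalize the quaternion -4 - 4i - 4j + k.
-0.5714 - 0.5714i - 0.5714j + 0.1429k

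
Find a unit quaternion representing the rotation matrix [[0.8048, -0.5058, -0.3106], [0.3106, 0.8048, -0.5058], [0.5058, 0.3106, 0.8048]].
0.9239 + 0.2209i - 0.2209j + 0.2209k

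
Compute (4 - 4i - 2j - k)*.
4 + 4i + 2j + k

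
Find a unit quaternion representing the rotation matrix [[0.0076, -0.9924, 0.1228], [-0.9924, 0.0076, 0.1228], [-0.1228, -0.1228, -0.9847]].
0.0872 - 0.7044i + 0.7044j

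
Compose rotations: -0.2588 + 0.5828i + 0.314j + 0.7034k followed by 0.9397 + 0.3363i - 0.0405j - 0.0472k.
-0.3933 + 0.447i + 0.0415j + 0.8024k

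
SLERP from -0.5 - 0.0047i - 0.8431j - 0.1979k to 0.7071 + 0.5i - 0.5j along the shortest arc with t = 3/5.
0.2727 + 0.3908i - 0.872j - 0.1123k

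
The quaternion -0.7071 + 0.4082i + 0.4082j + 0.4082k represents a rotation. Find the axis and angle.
axis = (√3/3, √3/3, √3/3), θ = 3π/2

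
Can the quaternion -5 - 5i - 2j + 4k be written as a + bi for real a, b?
No. The quaternion -5 - 5i - 2j + 4k has j-coefficient y = -2 and k-coefficient z = 4, not both zero, so it does not lie in the complex subalgebra spanned by 1 and i.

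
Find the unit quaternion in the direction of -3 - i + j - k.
-0.866 - 0.2887i + 0.2887j - 0.2887k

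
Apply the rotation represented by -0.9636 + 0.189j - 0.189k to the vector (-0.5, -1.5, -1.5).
(0.664, -1.468, -1.468)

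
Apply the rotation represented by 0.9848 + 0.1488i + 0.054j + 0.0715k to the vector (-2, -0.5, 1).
(-1.778, -1.072, 0.97)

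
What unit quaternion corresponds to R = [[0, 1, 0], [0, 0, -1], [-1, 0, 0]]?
-0.5 - 0.5i - 0.5j + 0.5k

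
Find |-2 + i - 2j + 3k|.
√18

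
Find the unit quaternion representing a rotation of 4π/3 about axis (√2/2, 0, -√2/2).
-0.5 + 0.6124i - 0.6124k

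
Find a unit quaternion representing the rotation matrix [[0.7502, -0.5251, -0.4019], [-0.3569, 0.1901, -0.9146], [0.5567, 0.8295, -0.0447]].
0.6884 + 0.6334i - 0.3481j + 0.0611k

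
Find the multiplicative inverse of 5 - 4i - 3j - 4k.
0.0758 + 0.0606i + 0.0455j + 0.0606k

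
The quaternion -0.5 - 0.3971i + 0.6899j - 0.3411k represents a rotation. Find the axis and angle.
axis = (-0.4585, 0.7966, -0.3939), θ = 4π/3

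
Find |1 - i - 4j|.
√18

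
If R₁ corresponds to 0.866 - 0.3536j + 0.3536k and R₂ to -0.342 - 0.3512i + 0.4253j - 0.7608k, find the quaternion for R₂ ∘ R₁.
0.1232 - 0.4228i + 0.6134j - 0.6556k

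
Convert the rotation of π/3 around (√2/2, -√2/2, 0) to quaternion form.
0.866 + 0.3536i - 0.3536j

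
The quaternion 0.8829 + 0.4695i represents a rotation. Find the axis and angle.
axis = (1, 0, 0), θ = 56°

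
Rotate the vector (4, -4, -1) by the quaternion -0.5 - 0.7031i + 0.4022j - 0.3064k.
(5.414, 0.619, 1.818)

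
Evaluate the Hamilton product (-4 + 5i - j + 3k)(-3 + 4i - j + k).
-12 - 29i + 14j - 14k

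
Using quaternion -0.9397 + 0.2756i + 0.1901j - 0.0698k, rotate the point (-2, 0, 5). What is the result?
(-3.815, 1.985, 3.241)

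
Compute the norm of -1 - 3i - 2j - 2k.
√18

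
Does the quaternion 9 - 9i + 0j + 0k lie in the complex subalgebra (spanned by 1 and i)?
Yes. The quaternion 9 - 9i has j- and k-coefficients y = z = 0, so it lies in the complex subalgebra spanned by 1 and i.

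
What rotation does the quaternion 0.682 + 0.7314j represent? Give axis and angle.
axis = (0, 1, 0), θ = 94°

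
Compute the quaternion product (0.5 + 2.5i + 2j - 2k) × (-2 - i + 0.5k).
2.5 - 4.5i - 3.25j + 6.25k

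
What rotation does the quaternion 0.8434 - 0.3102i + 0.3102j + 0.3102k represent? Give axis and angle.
axis = (-√3/3, √3/3, √3/3), θ = 65°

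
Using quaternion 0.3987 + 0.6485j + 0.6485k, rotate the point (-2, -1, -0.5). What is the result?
(1.623, -1.614, 0.114)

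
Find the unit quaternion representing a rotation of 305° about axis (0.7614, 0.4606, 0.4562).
-0.887 + 0.3516i + 0.2127j + 0.2106k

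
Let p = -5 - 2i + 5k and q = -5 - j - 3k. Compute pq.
40 + 15i - j - 8k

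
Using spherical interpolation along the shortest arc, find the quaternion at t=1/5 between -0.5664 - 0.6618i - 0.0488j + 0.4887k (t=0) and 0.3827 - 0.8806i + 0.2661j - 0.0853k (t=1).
-0.4027 - 0.8173i + 0.0262j + 0.4114k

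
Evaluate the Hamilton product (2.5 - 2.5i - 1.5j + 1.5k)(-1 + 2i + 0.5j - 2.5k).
7 + 10.5i - 0.5j - 6k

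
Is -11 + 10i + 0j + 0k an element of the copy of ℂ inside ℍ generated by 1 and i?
Yes. The quaternion -11 + 10i has j- and k-coefficients y = z = 0, so it lies in the complex subalgebra spanned by 1 and i.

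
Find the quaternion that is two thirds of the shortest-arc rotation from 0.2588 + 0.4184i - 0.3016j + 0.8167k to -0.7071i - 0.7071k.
0.0897 + 0.628i - 0.1045j + 0.766k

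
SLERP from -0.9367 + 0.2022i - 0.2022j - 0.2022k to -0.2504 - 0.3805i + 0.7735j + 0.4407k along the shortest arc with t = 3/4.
-0.1153 + 0.416i - 0.7698j - 0.4702k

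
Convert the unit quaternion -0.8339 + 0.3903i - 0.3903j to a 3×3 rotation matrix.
[[0.6953, -0.3047, 0.6509], [-0.3047, 0.6953, 0.6509], [-0.6509, -0.6509, 0.3907]]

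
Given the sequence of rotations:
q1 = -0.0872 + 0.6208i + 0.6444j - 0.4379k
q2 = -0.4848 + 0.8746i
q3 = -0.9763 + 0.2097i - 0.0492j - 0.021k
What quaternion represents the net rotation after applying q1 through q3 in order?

q2 · q1 = -0.5007 - 0.3772i + 0.0706j + 0.7759k
q3 · q2 · q1 = 0.5877 + 0.2266i - 0.1991j - 0.7507k
0.5877 + 0.2266i - 0.1991j - 0.7507k


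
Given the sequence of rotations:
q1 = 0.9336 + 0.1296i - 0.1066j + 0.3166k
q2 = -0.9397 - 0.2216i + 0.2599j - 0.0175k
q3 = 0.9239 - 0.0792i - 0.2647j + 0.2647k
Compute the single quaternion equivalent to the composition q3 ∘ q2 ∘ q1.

q2 · q1 = -0.8153 - 0.2483i + 0.4107j - 0.3239k
q3 · q2 · q1 = -0.5785 - 0.1878i + 0.5039j - 0.6133k
-0.5785 - 0.1878i + 0.5039j - 0.6133k


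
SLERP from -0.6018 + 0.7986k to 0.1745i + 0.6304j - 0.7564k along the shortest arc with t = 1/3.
-0.4356 - 0.0663i - 0.2394j + 0.8652k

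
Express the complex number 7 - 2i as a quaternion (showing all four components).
7 - 2i + 0j + 0k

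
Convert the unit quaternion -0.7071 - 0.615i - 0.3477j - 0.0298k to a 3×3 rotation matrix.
[[0.7564, 0.3855, 0.5284], [0.4698, 0.2418, -0.849], [-0.4551, 0.8905, 0.0018]]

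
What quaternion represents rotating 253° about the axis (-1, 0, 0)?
-0.5948 - 0.8039i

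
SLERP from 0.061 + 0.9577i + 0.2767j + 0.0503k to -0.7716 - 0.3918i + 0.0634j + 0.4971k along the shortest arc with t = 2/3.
0.6163 + 0.6973i + 0.0662j - 0.3599k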